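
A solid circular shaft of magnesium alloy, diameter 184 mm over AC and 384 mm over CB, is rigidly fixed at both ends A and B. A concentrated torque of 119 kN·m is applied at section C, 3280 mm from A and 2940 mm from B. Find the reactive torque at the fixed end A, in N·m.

Compatibility: T_A·a/J_AC = T_B·b/J_CB with T_A + T_B = T₀.
J_AC = 1.13×10^-4 m⁴, J_CB = 2.13×10^-3 m⁴, so T_A = T₀·(J_AC/a)/((J_AC/a)+(J_CB/b)) = 5369 N·m, T_B = 113600 N·m.

5370 N·m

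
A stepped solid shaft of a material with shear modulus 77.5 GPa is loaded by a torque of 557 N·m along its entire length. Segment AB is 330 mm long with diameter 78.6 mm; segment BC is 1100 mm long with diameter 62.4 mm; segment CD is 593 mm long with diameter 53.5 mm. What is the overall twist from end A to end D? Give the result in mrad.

J_AB = π(0.0786)⁴/32 = 3.75×10^-6 m⁴; J_BC = π(0.0624)⁴/32 = 1.49×10^-6 m⁴; J_CD = π(0.0535)⁴/32 = 8.04×10^-7 m⁴.
θ = (T/G)·Σ L_i/J_i = (557.0/77.5×10⁹)·(0.330/3.75×10^-6 + 1.10/1.49×10^-6 + 0.593/8.04×10^-7) = 0.01124 rad.

11.2 mrad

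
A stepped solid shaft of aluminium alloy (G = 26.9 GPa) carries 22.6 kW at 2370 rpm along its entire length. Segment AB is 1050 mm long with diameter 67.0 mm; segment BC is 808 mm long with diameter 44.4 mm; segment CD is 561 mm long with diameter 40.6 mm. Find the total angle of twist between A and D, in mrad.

ω = 2π·2370/60 = 248.2 rad/s, so T = P/ω = 22.6×10³ / 248.2 = 91.06 N·m.
J_AB = π(0.0670)⁴/32 = 1.98×10^-6 m⁴; J_BC = π(0.0444)⁴/32 = 3.82×10^-7 m⁴; J_CD = π(0.0406)⁴/32 = 2.67×10^-7 m⁴.
θ = (T/G)·Σ L_i/J_i = (91.06/26.9×10⁹)·(1.05/1.98×10^-6 + 0.808/3.82×10^-7 + 0.561/2.67×10^-7) = 0.01608 rad.

16.1 mrad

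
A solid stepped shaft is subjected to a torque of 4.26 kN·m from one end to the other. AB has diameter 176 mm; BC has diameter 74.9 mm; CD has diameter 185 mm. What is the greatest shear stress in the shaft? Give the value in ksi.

Under the same torque, τ_max = 16T/(πd³) is largest where d is smallest — segment BC (d = 74.9 mm).
τ_max = 16·4260/(π·(0.0749)³) = 5.163×10^7 Pa.

7.49 ksi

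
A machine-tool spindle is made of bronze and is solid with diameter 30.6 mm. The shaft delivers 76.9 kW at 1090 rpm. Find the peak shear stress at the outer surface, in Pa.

ω = 2π·1090/60 = 114.1 rad/s, so T = P/ω = 76.9×10³ / 114.1 = 673.7 N·m.
J = πd⁴/32 = π(0.0306)⁴/32 = 8.608×10^-8 m⁴.
τ_max = T·r/J = 673.7 × 0.0153 / 8.608×10^-8 = 1.198×10^8 Pa.

1.20e8 Pa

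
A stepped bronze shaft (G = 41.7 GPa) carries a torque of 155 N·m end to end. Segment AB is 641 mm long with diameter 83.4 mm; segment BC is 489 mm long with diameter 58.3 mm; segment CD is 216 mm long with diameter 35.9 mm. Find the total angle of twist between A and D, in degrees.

J_AB = π(0.0834)⁴/32 = 4.75×10^-6 m⁴; J_BC = π(0.0583)⁴/32 = 1.13×10^-6 m⁴; J_CD = π(0.0359)⁴/32 = 1.63×10^-7 m⁴.
θ = (T/G)·Σ L_i/J_i = (155.0/41.7×10⁹)·(0.641/4.75×10^-6 + 0.489/1.13×10^-6 + 0.216/1.63×10^-7) = 7.028×10^-3 rad.

0.403°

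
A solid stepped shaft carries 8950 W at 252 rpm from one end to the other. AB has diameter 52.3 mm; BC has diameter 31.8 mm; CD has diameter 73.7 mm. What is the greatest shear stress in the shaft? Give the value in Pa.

ω = 2π·252/60 = 26.39 rad/s, so T = P/ω = 8950 / 26.39 = 339.2 N·m.
Under the same torque, τ_max = 16T/(πd³) is largest where d is smallest — segment BC (d = 31.8 mm).
τ_max = 16·339.2/(π·(0.0318)³) = 5.371×10^7 Pa.

5.37e7 Pa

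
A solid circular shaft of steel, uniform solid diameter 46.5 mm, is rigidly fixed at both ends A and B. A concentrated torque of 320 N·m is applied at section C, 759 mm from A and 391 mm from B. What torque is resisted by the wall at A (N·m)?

With uniform GJ and both ends fixed, compatibility θ_AC = θ_CB gives T_A·a = T_B·b, together with T_A + T_B = T₀.
T_A = T₀·b/(a+b) = 320.0·391/1150 = 108.8 N·m; T_B = 211.2 N·m.

109 N·m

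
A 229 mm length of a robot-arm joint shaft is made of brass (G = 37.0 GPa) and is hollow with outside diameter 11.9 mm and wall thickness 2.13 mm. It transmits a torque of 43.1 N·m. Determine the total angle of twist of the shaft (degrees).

9.35°

J = π(d_o⁴ − d_i⁴)/32 = π(0.0119⁴ − 0.00764⁴)/32 = 1.634×10^-9 m⁴.
θ = T·L/(G·J) = 43.10 × 0.229 / (37.0×10⁹ × 1.634×10^-9) = 0.1632 rad.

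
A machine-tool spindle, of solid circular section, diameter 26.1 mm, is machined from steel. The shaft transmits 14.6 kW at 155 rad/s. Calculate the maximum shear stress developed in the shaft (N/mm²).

ω = 155 rad/s, so T = P/ω = 14.6×10³ / 155.0 = 94.19 N·m.
J = πd⁴/32 = π(0.0261)⁴/32 = 4.556×10^-8 m⁴.
τ_max = T·r/J = 94.19 × 0.0131 / 4.556×10^-8 = 2.698×10^7 Pa.

27.0 N/mm²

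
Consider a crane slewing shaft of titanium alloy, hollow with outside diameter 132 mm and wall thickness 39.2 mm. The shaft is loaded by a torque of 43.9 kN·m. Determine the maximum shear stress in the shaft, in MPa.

99.9 MPa

J = π(d_o⁴ − d_i⁴)/32 = π(0.132⁴ − 0.0536⁴)/32 = 2.900×10^-5 m⁴.
τ_max = T·r/J = 43900 × 0.0660 / 2.900×10^-5 = 9.993×10^7 Pa.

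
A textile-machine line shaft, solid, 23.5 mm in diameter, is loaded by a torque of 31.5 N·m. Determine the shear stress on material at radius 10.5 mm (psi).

J = πd⁴/32 = π(0.0235)⁴/32 = 2.994×10^-8 m⁴.
Shear stress varies linearly with radius: τ = T·r/J = 31.50 × 0.0105 / 2.994×10^-8 = 1.105×10^7 Pa.

1600 psi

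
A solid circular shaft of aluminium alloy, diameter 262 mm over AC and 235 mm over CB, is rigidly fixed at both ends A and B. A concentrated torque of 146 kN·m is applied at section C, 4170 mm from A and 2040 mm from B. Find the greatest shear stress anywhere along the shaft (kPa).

32600 kPa

Compatibility: T_A·a/J_AC = T_B·b/J_CB with T_A + T_B = T₀.
J_AC = 4.63×10^-4 m⁴, J_CB = 2.99×10^-4 m⁴, so T_A = T₀·(J_AC/a)/((J_AC/a)+(J_CB/b)) = 62850 N·m, T_B = 83150 N·m.
τ in each portion: τ_AC = 1.78×10^7 Pa, τ_CB = 3.26×10^7 Pa; maximum is in CB.
τ_max = T_CB·r/J = 83150·0.117/2.99×10^-4 = 3.263×10^7 Pa.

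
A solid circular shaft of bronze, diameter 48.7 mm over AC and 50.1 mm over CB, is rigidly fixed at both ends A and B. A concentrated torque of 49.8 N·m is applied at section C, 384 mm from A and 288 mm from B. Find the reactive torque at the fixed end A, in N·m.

20.0 N·m

Compatibility: T_A·a/J_AC = T_B·b/J_CB with T_A + T_B = T₀.
J_AC = 5.52×10^-7 m⁴, J_CB = 6.19×10^-7 m⁴, so T_A = T₀·(J_AC/a)/((J_AC/a)+(J_CB/b)) = 19.97 N·m, T_B = 29.83 N·m.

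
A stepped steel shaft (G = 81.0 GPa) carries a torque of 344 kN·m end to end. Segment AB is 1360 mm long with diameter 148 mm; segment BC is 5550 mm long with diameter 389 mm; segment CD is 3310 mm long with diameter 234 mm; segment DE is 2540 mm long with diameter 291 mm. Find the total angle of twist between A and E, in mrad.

J_AB = π(0.148)⁴/32 = 4.71×10^-5 m⁴; J_BC = π(0.389)⁴/32 = 2.25×10^-3 m⁴; J_CD = π(0.234)⁴/32 = 2.94×10^-4 m⁴; J_DE = π(0.291)⁴/32 = 7.04×10^-4 m⁴.
θ = (T/G)·Σ L_i/J_i = (344000/81.0×10⁹)·(1.36/4.71×10^-5 + 5.55/2.25×10^-3 + 3.31/2.94×10^-4 + 2.54/7.04×10^-4) = 0.1962 rad.

196 mrad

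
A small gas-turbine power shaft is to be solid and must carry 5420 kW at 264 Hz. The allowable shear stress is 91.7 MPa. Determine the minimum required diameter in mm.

ω = 2π·264 = 1659 rad/s, so T = P/ω = 5420×10³ / 1659 = 3267 N·m.
For a solid shaft τ_max = 16T/(πd³), so d = (16T/(π τ_allow))^(1/3) = (16·3267/(π·9.17×10^7))^(1/3) = 0.05662 m.

56.6 mm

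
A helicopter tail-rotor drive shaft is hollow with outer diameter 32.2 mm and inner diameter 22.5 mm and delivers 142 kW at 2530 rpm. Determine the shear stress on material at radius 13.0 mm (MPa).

86.7 MPa

ω = 2π·2530/60 = 264.9 rad/s, so T = P/ω = 142×10³ / 264.9 = 536.0 N·m.
J = π(d_o⁴ − d_i⁴)/32 = π(0.0322⁴ − 0.0225⁴)/32 = 8.038×10^-8 m⁴.
Shear stress varies linearly with radius: τ = T·r/J = 536.0 × 0.0130 / 8.038×10^-8 = 8.668×10^7 Pa.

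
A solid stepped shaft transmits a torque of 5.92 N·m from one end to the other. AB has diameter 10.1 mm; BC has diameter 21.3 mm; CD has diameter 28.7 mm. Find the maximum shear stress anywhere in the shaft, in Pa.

Under the same torque, τ_max = 16T/(πd³) is largest where d is smallest — segment AB (d = 10.1 mm).
τ_max = 16·5.920/(π·(0.0101)³) = 2.926×10^7 Pa.

2.93e7 Pa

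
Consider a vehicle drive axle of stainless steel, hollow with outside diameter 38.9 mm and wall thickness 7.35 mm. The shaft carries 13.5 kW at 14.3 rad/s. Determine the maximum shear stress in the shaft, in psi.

13900 psi

ω = 14.3 rad/s, so T = P/ω = 13.5×10³ / 14.30 = 944.1 N·m.
J = π(d_o⁴ − d_i⁴)/32 = π(0.0389⁴ − 0.0242⁴)/32 = 1.911×10^-7 m⁴.
τ_max = T·r/J = 944.1 × 0.0194 / 1.911×10^-7 = 9.607×10^7 Pa.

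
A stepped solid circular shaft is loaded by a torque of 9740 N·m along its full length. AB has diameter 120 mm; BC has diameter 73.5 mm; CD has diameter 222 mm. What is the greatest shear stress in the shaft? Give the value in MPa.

125 MPa

Under the same torque, τ_max = 16T/(πd³) is largest where d is smallest — segment BC (d = 73.5 mm).
τ_max = 16·9740/(π·(0.0735)³) = 1.249×10^8 Pa.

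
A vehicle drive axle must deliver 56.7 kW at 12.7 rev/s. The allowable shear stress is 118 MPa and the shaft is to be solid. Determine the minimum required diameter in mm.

ω = 2π·12.7 = 79.80 rad/s, so T = P/ω = 56.7×10³ / 79.80 = 710.6 N·m.
For a solid shaft τ_max = 16T/(πd³), so d = (16T/(π τ_allow))^(1/3) = (16·710.6/(π·1.18×10^8))^(1/3) = 0.03130 m.

31.3 mm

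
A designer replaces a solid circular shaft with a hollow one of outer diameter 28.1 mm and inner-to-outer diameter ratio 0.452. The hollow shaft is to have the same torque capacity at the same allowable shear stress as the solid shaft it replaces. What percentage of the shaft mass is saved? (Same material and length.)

18.1 %

Equal τ_max and T ⇒ the solid shaft needs d_s³ = d_o³(1−k⁴), so d_s = 28.1·(1−0.452⁴)^(1/3) = 27.70 mm.
Area ratio A_h/A_s = d_o²(1−k²)/d_s² = (1−k²)/(1−k⁴)^(2/3) = 0.8186.
Mass saving = 1 − 0.8186 = 18.1 %.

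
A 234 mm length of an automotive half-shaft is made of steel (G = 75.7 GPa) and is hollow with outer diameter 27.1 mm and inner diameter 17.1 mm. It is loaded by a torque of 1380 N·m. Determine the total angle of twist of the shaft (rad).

J = π(d_o⁴ − d_i⁴)/32 = π(0.0271⁴ − 0.0171⁴)/32 = 4.456×10^-8 m⁴.
θ = T·L/(G·J) = 1380 × 0.234 / (75.7×10⁹ × 4.456×10^-8) = 0.09574 rad.

0.0957 rad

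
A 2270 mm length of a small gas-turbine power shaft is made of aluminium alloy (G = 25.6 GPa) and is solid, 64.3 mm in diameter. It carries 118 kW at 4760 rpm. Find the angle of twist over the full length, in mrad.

ω = 2π·4760/60 = 498.5 rad/s, so T = P/ω = 118×10³ / 498.5 = 236.7 N·m.
J = πd⁴/32 = π(0.0643)⁴/32 = 1.678×10^-6 m⁴.
θ = T·L/(G·J) = 236.7 × 2.27 / (25.6×10⁹ × 1.678×10^-6) = 0.01251 rad.

12.5 mrad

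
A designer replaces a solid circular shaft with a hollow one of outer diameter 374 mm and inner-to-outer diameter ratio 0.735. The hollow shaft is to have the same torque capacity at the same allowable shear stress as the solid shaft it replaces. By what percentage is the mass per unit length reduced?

Equal τ_max and T ⇒ the solid shaft needs d_s³ = d_o³(1−k⁴), so d_s = 374·(1−0.735⁴)^(1/3) = 333.4 mm.
Area ratio A_h/A_s = d_o²(1−k²)/d_s² = (1−k²)/(1−k⁴)^(2/3) = 0.5787.
Mass saving = 1 − 0.5787 = 42.1 %.

42.1 %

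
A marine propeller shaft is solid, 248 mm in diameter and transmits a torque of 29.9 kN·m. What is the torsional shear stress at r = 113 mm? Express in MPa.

J = πd⁴/32 = π(0.248)⁴/32 = 3.714×10^-4 m⁴.
Shear stress varies linearly with radius: τ = T·r/J = 29900 × 0.113 / 3.714×10^-4 = 9.098×10^6 Pa.

9.10 MPa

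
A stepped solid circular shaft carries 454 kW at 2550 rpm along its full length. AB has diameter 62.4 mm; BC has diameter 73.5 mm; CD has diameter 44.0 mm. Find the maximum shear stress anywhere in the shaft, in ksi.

ω = 2π·2550/60 = 267.0 rad/s, so T = P/ω = 454×10³ / 267.0 = 1700 N·m.
Under the same torque, τ_max = 16T/(πd³) is largest where d is smallest — segment CD (d = 44.0 mm).
τ_max = 16·1700/(π·(0.0440)³) = 1.016×10^8 Pa.

14.7 ksi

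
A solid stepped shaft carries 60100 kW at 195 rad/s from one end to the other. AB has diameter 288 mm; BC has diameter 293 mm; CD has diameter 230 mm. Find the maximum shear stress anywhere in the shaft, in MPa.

ω = 195 rad/s, so T = P/ω = 60100×10³ / 195.0 = 308200 N·m.
Under the same torque, τ_max = 16T/(πd³) is largest where d is smallest — segment CD (d = 230 mm).
τ_max = 16·308200/(π·(0.230)³) = 1.290×10^8 Pa.

129 MPa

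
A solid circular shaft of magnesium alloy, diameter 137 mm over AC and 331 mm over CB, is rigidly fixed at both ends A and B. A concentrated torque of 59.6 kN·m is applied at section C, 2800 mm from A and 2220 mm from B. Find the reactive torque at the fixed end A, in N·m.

Compatibility: T_A·a/J_AC = T_B·b/J_CB with T_A + T_B = T₀.
J_AC = 3.46×10^-5 m⁴, J_CB = 1.18×10^-3 m⁴, so T_A = T₀·(J_AC/a)/((J_AC/a)+(J_CB/b)) = 1355 N·m, T_B = 58240 N·m.

1360 N·m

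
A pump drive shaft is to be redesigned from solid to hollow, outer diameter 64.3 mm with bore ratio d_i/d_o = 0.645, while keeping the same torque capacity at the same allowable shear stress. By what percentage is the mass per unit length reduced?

33.7 %

Equal τ_max and T ⇒ the solid shaft needs d_s³ = d_o³(1−k⁴), so d_s = 64.3·(1−0.645⁴)^(1/3) = 60.35 mm.
Area ratio A_h/A_s = d_o²(1−k²)/d_s² = (1−k²)/(1−k⁴)^(2/3) = 0.6629.
Mass saving = 1 − 0.6629 = 33.7 %.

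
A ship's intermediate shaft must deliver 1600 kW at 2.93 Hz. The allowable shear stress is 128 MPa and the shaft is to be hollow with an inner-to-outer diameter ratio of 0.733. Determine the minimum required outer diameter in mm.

ω = 2π·2.93 = 18.41 rad/s, so T = P/ω = 1600×10³ / 18.41 = 86910 N·m.
For a hollow shaft with d_i/d_o = 0.733: τ_max = 16T/(π d_o³ (1−k⁴)), so d_o = [16T/(π τ_allow (1−k⁴))]^(1/3) = [16·86910/(π·1.28×10^8·0.7113)]^(1/3) = 0.1694 m.

169 mm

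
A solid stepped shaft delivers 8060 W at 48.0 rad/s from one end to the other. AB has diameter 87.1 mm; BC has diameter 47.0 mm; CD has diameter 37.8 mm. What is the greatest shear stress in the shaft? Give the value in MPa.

ω = 48.0 rad/s, so T = P/ω = 8060 / 48.00 = 167.9 N·m.
Under the same torque, τ_max = 16T/(πd³) is largest where d is smallest — segment CD (d = 37.8 mm).
τ_max = 16·167.9/(π·(0.0378)³) = 1.583×10^7 Pa.

15.8 MPa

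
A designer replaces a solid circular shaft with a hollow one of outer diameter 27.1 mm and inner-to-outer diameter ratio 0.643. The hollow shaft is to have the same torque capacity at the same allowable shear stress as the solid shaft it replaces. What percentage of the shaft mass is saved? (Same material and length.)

Equal τ_max and T ⇒ the solid shaft needs d_s³ = d_o³(1−k⁴), so d_s = 27.1·(1−0.643⁴)^(1/3) = 25.46 mm.
Area ratio A_h/A_s = d_o²(1−k²)/d_s² = (1−k²)/(1−k⁴)^(2/3) = 0.6646.
Mass saving = 1 − 0.6646 = 33.5 %.

33.5 %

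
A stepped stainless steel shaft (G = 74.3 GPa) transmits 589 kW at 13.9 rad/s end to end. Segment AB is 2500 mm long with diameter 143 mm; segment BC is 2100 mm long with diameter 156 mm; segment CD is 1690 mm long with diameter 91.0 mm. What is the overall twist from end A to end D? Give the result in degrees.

ω = 13.9 rad/s, so T = P/ω = 589×10³ / 13.90 = 42370 N·m.
J_AB = π(0.143)⁴/32 = 4.11×10^-5 m⁴; J_BC = π(0.156)⁴/32 = 5.81×10^-5 m⁴; J_CD = π(0.0910)⁴/32 = 6.73×10^-6 m⁴.
θ = (T/G)·Σ L_i/J_i = (42370/74.3×10⁹)·(2.50/4.11×10^-5 + 2.10/5.81×10^-5 + 1.69/6.73×10^-6) = 0.1985 rad.

11.4°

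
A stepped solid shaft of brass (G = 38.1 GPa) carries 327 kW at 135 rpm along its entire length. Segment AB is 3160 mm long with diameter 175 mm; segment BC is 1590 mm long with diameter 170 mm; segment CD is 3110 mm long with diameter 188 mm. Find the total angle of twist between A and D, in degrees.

2.75°

ω = 2π·135/60 = 14.14 rad/s, so T = P/ω = 327×10³ / 14.14 = 23130 N·m.
J_AB = π(0.175)⁴/32 = 9.21×10^-5 m⁴; J_BC = π(0.170)⁴/32 = 8.20×10^-5 m⁴; J_CD = π(0.188)⁴/32 = 1.23×10^-4 m⁴.
θ = (T/G)·Σ L_i/J_i = (23130/38.1×10⁹)·(3.16/9.21×10^-5 + 1.59/8.20×10^-5 + 3.11/1.23×10^-4) = 0.04800 rad.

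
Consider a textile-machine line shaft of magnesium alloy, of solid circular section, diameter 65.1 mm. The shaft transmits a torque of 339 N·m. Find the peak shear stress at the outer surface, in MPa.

J = πd⁴/32 = π(0.0651)⁴/32 = 1.763×10^-6 m⁴.
τ_max = T·r/J = 339.0 × 0.0325 / 1.763×10^-6 = 6.258×10^6 Pa.

6.26 MPa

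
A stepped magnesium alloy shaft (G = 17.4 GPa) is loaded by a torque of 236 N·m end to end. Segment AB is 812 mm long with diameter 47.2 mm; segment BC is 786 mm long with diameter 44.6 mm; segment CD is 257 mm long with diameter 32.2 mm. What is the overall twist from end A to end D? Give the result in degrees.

4.76°

J_AB = π(0.0472)⁴/32 = 4.87×10^-7 m⁴; J_BC = π(0.0446)⁴/32 = 3.88×10^-7 m⁴; J_CD = π(0.0322)⁴/32 = 1.06×10^-7 m⁴.
θ = (T/G)·Σ L_i/J_i = (236.0/17.4×10⁹)·(0.812/4.87×10^-7 + 0.786/3.88×10^-7 + 0.257/1.06×10^-7) = 0.08307 rad.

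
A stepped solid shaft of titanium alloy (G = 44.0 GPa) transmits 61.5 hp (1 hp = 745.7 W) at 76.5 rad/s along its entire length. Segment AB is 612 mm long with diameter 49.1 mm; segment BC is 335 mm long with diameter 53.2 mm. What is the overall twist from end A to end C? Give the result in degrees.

ω = 76.5 rad/s, so T = P/ω = 61.5×745.7 / 76.50 = 599.5 N·m.
J_AB = π(0.0491)⁴/32 = 5.71×10^-7 m⁴; J_BC = π(0.0532)⁴/32 = 7.86×10^-7 m⁴.
θ = (T/G)·Σ L_i/J_i = (599.5/44.0×10⁹)·(0.612/5.71×10^-7 + 0.335/7.86×10^-7) = 0.02042 rad.

1.17°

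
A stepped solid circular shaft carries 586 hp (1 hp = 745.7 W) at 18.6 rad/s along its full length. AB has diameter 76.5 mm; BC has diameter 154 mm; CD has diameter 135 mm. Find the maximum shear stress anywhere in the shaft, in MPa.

267 MPa

ω = 18.6 rad/s, so T = P/ω = 586×745.7 / 18.60 = 23490 N·m.
Under the same torque, τ_max = 16T/(πd³) is largest where d is smallest — segment AB (d = 76.5 mm).
τ_max = 16·23490/(π·(0.0765)³) = 2.673×10^8 Pa.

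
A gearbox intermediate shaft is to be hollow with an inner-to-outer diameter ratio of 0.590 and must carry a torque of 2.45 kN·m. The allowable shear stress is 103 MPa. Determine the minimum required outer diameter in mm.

51.7 mm

For a hollow shaft with d_i/d_o = 0.590: τ_max = 16T/(π d_o³ (1−k⁴)), so d_o = [16T/(π τ_allow (1−k⁴))]^(1/3) = [16·2450/(π·1.03×10^8·0.8788)]^(1/3) = 0.05166 m.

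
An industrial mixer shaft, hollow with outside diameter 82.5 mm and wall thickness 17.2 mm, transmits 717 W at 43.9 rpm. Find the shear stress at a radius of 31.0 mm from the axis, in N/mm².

ω = 2π·43.9/60 = 4.597 rad/s, so T = P/ω = 717 / 4.597 = 156.0 N·m.
J = π(d_o⁴ − d_i⁴)/32 = π(0.0825⁴ − 0.0481⁴)/32 = 4.022×10^-6 m⁴.
Shear stress varies linearly with radius: τ = T·r/J = 156.0 × 0.0310 / 4.022×10^-6 = 1.202×10^6 Pa.

1.20 N/mm²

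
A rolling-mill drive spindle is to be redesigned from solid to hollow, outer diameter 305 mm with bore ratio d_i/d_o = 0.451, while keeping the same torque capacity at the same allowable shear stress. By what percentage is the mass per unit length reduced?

18.1 %

Equal τ_max and T ⇒ the solid shaft needs d_s³ = d_o³(1−k⁴), so d_s = 305·(1−0.451⁴)^(1/3) = 300.7 mm.
Area ratio A_h/A_s = d_o²(1−k²)/d_s² = (1−k²)/(1−k⁴)^(2/3) = 0.8194.
Mass saving = 1 − 0.8194 = 18.1 %.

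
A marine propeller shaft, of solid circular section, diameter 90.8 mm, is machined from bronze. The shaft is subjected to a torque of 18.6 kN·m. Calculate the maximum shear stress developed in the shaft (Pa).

1.27e8 Pa

J = πd⁴/32 = π(0.0908)⁴/32 = 6.673×10^-6 m⁴.
τ_max = T·r/J = 18600 × 0.0454 / 6.673×10^-6 = 1.265×10^8 Pa.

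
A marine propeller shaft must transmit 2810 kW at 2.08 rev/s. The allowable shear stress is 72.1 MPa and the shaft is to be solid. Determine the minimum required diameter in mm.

248 mm

ω = 2π·2.08 = 13.07 rad/s, so T = P/ω = 2810×10³ / 13.07 = 215000 N·m.
For a solid shaft τ_max = 16T/(πd³), so d = (16T/(π τ_allow))^(1/3) = (16·215000/(π·7.21×10^7))^(1/3) = 0.2476 m.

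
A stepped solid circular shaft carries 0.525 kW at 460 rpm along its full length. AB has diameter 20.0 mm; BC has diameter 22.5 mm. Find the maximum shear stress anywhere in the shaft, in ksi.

1.01 ksi

ω = 2π·460/60 = 48.17 rad/s, so T = P/ω = 0.525×10³ / 48.17 = 10.90 N·m.
Under the same torque, τ_max = 16T/(πd³) is largest where d is smallest — segment AB (d = 20.0 mm).
τ_max = 16·10.90/(π·(0.0200)³) = 6.938×10^6 Pa.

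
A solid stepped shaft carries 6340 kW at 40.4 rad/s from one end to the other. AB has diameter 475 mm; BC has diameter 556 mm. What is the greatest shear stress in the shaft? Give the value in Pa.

7.46e6 Pa

ω = 40.4 rad/s, so T = P/ω = 6340×10³ / 40.40 = 156900 N·m.
Under the same torque, τ_max = 16T/(πd³) is largest where d is smallest — segment AB (d = 475 mm).
τ_max = 16·156900/(π·(0.475)³) = 7.458×10^6 Pa.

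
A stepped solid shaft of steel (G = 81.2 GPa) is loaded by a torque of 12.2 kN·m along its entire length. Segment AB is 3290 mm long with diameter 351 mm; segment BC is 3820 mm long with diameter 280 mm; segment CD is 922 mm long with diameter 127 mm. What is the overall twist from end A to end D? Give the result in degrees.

J_AB = π(0.351)⁴/32 = 1.49×10^-3 m⁴; J_BC = π(0.280)⁴/32 = 6.03×10^-4 m⁴; J_CD = π(0.127)⁴/32 = 2.55×10^-5 m⁴.
θ = (T/G)·Σ L_i/J_i = (12200/81.2×10⁹)·(3.29/1.49×10^-3 + 3.82/6.03×10^-4 + 0.922/2.55×10^-5) = 6.707×10^-3 rad.

0.384°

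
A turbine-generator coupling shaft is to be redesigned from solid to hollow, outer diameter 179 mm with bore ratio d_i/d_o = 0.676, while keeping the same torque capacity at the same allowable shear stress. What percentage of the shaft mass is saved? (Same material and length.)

Equal τ_max and T ⇒ the solid shaft needs d_s³ = d_o³(1−k⁴), so d_s = 179·(1−0.676⁴)^(1/3) = 165.6 mm.
Area ratio A_h/A_s = d_o²(1−k²)/d_s² = (1−k²)/(1−k⁴)^(2/3) = 0.6348.
Mass saving = 1 − 0.6348 = 36.5 %.

36.5 %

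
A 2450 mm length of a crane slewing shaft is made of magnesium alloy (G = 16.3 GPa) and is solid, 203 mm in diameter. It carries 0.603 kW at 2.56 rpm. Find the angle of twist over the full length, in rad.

0.00203 rad

ω = 2π·2.56/60 = 0.2681 rad/s, so T = P/ω = 0.603×10³ / 0.2681 = 2249 N·m.
J = πd⁴/32 = π(0.203)⁴/32 = 1.667×10^-4 m⁴.
θ = T·L/(G·J) = 2249 × 2.45 / (16.3×10⁹ × 1.667×10^-4) = 2.028×10^-3 rad.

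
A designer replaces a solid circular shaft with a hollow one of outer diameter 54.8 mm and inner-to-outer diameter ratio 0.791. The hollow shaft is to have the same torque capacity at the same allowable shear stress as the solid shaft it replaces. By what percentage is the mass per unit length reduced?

47.9 %

Equal τ_max and T ⇒ the solid shaft needs d_s³ = d_o³(1−k⁴), so d_s = 54.8·(1−0.791⁴)^(1/3) = 46.44 mm.
Area ratio A_h/A_s = d_o²(1−k²)/d_s² = (1−k²)/(1−k⁴)^(2/3) = 0.5213.
Mass saving = 1 − 0.5213 = 47.9 %.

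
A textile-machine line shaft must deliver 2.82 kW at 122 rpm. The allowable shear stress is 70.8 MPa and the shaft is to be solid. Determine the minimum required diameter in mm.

ω = 2π·122/60 = 12.78 rad/s, so T = P/ω = 2.82×10³ / 12.78 = 220.7 N·m.
For a solid shaft τ_max = 16T/(πd³), so d = (16T/(π τ_allow))^(1/3) = (16·220.7/(π·7.08×10^7))^(1/3) = 0.02513 m.

25.1 mm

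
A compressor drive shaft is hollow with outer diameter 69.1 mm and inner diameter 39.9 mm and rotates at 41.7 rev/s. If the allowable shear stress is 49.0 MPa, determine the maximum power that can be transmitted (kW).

739 kW

J = π(d_o⁴ − d_i⁴)/32 = π(0.0691⁴ − 0.0399⁴)/32 = 1.989×10^-6 m⁴.
T_max = τ_allow·J/r = 4.90×10^7 × 1.989×10^-6 / 0.0345 = 2821 N·m.
ω = 2π·41.7 = 262.0 rad/s, so P_max = T_max·ω = 7.393×10^5 W.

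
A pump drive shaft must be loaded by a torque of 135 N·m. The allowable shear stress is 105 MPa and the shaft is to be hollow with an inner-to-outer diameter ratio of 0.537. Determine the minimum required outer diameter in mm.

19.3 mm

For a hollow shaft with d_i/d_o = 0.537: τ_max = 16T/(π d_o³ (1−k⁴)), so d_o = [16T/(π τ_allow (1−k⁴))]^(1/3) = [16·135.0/(π·1.05×10^8·0.9168)]^(1/3) = 0.01926 m.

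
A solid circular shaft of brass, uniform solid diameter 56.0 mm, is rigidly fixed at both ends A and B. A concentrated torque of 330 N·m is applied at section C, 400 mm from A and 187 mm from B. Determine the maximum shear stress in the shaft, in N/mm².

With uniform GJ and both ends fixed, compatibility θ_AC = θ_CB gives T_A·a = T_B·b, together with T_A + T_B = T₀.
T_A = T₀·b/(a+b) = 330.0·187/587.0 = 105.1 N·m; T_B = 224.9 N·m.
τ in each portion: τ_AC = 3.05×10^6 Pa, τ_CB = 6.52×10^6 Pa; maximum is in CB.
τ_max = T_CB·r/J = 224.9·0.0280/9.65×10^-7 = 6.521×10^6 Pa.

6.52 N/mm²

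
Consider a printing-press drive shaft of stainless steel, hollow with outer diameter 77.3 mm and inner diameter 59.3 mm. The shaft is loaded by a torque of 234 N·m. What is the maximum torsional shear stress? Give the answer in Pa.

J = π(d_o⁴ − d_i⁴)/32 = π(0.0773⁴ − 0.0593⁴)/32 = 2.291×10^-6 m⁴.
τ_max = T·r/J = 234.0 × 0.0386 / 2.291×10^-6 = 3.947×10^6 Pa.

3.95e6 Pa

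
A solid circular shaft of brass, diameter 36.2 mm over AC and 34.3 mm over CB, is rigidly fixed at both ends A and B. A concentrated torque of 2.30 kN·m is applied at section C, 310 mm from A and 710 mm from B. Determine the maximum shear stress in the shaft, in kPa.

Compatibility: T_A·a/J_AC = T_B·b/J_CB with T_A + T_B = T₀.
J_AC = 1.69×10^-7 m⁴, J_CB = 1.36×10^-7 m⁴, so T_A = T₀·(J_AC/a)/((J_AC/a)+(J_CB/b)) = 1701 N·m, T_B = 598.7 N·m.
τ in each portion: τ_AC = 1.83×10^8 Pa, τ_CB = 7.56×10^7 Pa; maximum is in AC.
τ_max = T_AC·r/J = 1701·0.0181/1.69×10^-7 = 1.827×10^8 Pa.

183000 kPa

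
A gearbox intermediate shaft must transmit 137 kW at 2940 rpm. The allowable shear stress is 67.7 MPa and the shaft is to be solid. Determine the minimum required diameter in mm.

ω = 2π·2940/60 = 307.9 rad/s, so T = P/ω = 137×10³ / 307.9 = 445.0 N·m.
For a solid shaft τ_max = 16T/(πd³), so d = (16T/(π τ_allow))^(1/3) = (16·445.0/(π·6.77×10^7))^(1/3) = 0.03223 m.

32.2 mm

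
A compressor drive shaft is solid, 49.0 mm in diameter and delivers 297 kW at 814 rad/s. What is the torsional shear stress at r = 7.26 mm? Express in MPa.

4.68 MPa

ω = 814 rad/s, so T = P/ω = 297×10³ / 814.0 = 364.9 N·m.
J = πd⁴/32 = π(0.0490)⁴/32 = 5.660×10^-7 m⁴.
Shear stress varies linearly with radius: τ = T·r/J = 364.9 × 0.00726 / 5.660×10^-7 = 4.680×10^6 Pa.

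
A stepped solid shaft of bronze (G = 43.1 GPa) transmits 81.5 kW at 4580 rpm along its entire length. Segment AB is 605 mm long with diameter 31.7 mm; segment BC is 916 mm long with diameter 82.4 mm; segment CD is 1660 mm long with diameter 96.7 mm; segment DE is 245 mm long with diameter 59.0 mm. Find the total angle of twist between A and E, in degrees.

ω = 2π·4580/60 = 479.6 rad/s, so T = P/ω = 81.5×10³ / 479.6 = 169.9 N·m.
J_AB = π(0.0317)⁴/32 = 9.91×10^-8 m⁴; J_BC = π(0.0824)⁴/32 = 4.53×10^-6 m⁴; J_CD = π(0.0967)⁴/32 = 8.58×10^-6 m⁴; J_DE = π(0.0590)⁴/32 = 1.19×10^-6 m⁴.
θ = (T/G)·Σ L_i/J_i = (169.9/43.1×10⁹)·(0.605/9.91×10^-8 + 0.916/4.53×10^-6 + 1.66/8.58×10^-6 + 0.245/1.19×10^-6) = 0.02643 rad.

1.51°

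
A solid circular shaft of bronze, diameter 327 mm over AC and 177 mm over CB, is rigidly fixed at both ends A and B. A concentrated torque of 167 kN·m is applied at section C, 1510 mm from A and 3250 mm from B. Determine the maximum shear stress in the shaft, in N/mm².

23.4 N/mm²

Compatibility: T_A·a/J_AC = T_B·b/J_CB with T_A + T_B = T₀.
J_AC = 1.12×10^-3 m⁴, J_CB = 9.64×10^-5 m⁴, so T_A = T₀·(J_AC/a)/((J_AC/a)+(J_CB/b)) = 160600 N·m, T_B = 6405 N·m.
τ in each portion: τ_AC = 2.34×10^7 Pa, τ_CB = 5.88×10^6 Pa; maximum is in AC.
τ_max = T_AC·r/J = 160600·0.164/1.12×10^-3 = 2.339×10^7 Pa.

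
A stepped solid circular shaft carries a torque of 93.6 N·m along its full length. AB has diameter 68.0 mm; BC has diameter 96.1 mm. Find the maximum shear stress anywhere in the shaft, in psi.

220 psi

Under the same torque, τ_max = 16T/(πd³) is largest where d is smallest — segment AB (d = 68.0 mm).
τ_max = 16·93.60/(π·(0.0680)³) = 1.516×10^6 Pa.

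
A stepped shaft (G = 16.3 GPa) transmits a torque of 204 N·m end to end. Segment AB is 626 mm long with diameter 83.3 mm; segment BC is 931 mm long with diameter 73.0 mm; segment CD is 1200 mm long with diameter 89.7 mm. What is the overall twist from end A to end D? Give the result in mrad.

J_AB = π(0.0833)⁴/32 = 4.73×10^-6 m⁴; J_BC = π(0.0730)⁴/32 = 2.79×10^-6 m⁴; J_CD = π(0.0897)⁴/32 = 6.36×10^-6 m⁴.
θ = (T/G)·Σ L_i/J_i = (204.0/16.3×10⁹)·(0.626/4.73×10^-6 + 0.931/2.79×10^-6 + 1.20/6.36×10^-6) = 8.200×10^-3 rad.

8.20 mrad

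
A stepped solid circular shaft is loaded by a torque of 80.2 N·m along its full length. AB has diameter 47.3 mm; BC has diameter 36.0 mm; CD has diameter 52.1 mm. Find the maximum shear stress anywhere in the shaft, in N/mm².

8.75 N/mm²

Under the same torque, τ_max = 16T/(πd³) is largest where d is smallest — segment BC (d = 36.0 mm).
τ_max = 16·80.20/(π·(0.0360)³) = 8.755×10^6 Pa.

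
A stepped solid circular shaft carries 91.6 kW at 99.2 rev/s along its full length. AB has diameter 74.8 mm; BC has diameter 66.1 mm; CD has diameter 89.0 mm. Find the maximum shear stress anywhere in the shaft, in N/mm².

2.59 N/mm²

ω = 2π·99.2 = 623.3 rad/s, so T = P/ω = 91.6×10³ / 623.3 = 147.0 N·m.
Under the same torque, τ_max = 16T/(πd³) is largest where d is smallest — segment BC (d = 66.1 mm).
τ_max = 16·147.0/(π·(0.0661)³) = 2.592×10^6 Pa.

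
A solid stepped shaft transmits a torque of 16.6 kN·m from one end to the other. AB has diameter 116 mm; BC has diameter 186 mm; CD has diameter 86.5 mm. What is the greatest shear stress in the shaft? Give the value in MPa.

Under the same torque, τ_max = 16T/(πd³) is largest where d is smallest — segment CD (d = 86.5 mm).
τ_max = 16·16600/(π·(0.0865)³) = 1.306×10^8 Pa.

131 MPa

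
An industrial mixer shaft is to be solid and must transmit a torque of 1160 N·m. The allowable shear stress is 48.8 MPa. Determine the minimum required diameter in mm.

For a solid shaft τ_max = 16T/(πd³), so d = (16T/(π τ_allow))^(1/3) = (16·1160/(π·4.88×10^7))^(1/3) = 0.04947 m.

49.5 mm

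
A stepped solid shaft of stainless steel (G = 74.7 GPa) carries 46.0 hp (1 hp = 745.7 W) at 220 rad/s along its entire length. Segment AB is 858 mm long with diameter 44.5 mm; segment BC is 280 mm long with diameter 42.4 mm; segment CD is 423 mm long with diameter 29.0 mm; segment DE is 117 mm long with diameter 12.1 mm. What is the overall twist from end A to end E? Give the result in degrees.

7.75°

ω = 220 rad/s, so T = P/ω = 46.0×745.7 / 220.0 = 155.9 N·m.
J_AB = π(0.0445)⁴/32 = 3.85×10^-7 m⁴; J_BC = π(0.0424)⁴/32 = 3.17×10^-7 m⁴; J_CD = π(0.0290)⁴/32 = 6.94×10^-8 m⁴; J_DE = π(0.0121)⁴/32 = 2.10×10^-9 m⁴.
θ = (T/G)·Σ L_i/J_i = (155.9/74.7×10⁹)·(0.858/3.85×10^-7 + 0.280/3.17×10^-7 + 0.423/6.94×10^-8 + 0.117/2.10×10^-9) = 0.1353 rad.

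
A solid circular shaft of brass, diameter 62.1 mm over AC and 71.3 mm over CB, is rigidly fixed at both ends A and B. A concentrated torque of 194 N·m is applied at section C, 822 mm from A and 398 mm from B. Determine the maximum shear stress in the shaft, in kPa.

Compatibility: T_A·a/J_AC = T_B·b/J_CB with T_A + T_B = T₀.
J_AC = 1.46×10^-6 m⁴, J_CB = 2.54×10^-6 m⁴, so T_A = T₀·(J_AC/a)/((J_AC/a)+(J_CB/b)) = 42.27 N·m, T_B = 151.7 N·m.
τ in each portion: τ_AC = 8.99×10^5 Pa, τ_CB = 2.13×10^6 Pa; maximum is in CB.
τ_max = T_CB·r/J = 151.7·0.0357/2.54×10^-6 = 2.132×10^6 Pa.

2130 kPa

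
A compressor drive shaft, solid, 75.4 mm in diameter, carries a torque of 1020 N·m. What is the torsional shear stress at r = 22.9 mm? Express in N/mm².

7.36 N/mm²

J = πd⁴/32 = π(0.0754)⁴/32 = 3.173×10^-6 m⁴.
Shear stress varies linearly with radius: τ = T·r/J = 1020 × 0.0229 / 3.173×10^-6 = 7.361×10^6 Pa.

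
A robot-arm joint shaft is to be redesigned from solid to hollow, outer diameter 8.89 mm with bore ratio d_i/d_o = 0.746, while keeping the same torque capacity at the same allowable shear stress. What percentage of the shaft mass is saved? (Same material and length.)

43.2 %

Equal τ_max and T ⇒ the solid shaft needs d_s³ = d_o³(1−k⁴), so d_s = 8.89·(1−0.746⁴)^(1/3) = 7.857 mm.
Area ratio A_h/A_s = d_o²(1−k²)/d_s² = (1−k²)/(1−k⁴)^(2/3) = 0.5678.
Mass saving = 1 − 0.5678 = 43.2 %.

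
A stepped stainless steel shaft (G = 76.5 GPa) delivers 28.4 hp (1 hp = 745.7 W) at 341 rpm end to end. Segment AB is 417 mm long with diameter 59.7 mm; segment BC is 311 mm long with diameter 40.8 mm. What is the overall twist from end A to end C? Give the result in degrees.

0.656°

ω = 2π·341/60 = 35.71 rad/s, so T = P/ω = 28.4×745.7 / 35.71 = 593.1 N·m.
J_AB = π(0.0597)⁴/32 = 1.25×10^-6 m⁴; J_BC = π(0.0408)⁴/32 = 2.72×10^-7 m⁴.
θ = (T/G)·Σ L_i/J_i = (593.1/76.5×10⁹)·(0.417/1.25×10^-6 + 0.311/2.72×10^-7) = 0.01145 rad.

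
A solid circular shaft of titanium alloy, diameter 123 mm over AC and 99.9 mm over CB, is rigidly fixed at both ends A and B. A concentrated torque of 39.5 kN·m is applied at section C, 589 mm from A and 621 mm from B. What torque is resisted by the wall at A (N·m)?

28000 N·m

Compatibility: T_A·a/J_AC = T_B·b/J_CB with T_A + T_B = T₀.
J_AC = 2.25×10^-5 m⁴, J_CB = 9.78×10^-6 m⁴, so T_A = T₀·(J_AC/a)/((J_AC/a)+(J_CB/b)) = 27960 N·m, T_B = 11540 N·m.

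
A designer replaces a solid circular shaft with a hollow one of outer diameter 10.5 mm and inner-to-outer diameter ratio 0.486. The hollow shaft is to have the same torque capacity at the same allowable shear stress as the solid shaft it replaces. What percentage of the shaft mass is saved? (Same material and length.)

Equal τ_max and T ⇒ the solid shaft needs d_s³ = d_o³(1−k⁴), so d_s = 10.5·(1−0.486⁴)^(1/3) = 10.30 mm.
Area ratio A_h/A_s = d_o²(1−k²)/d_s² = (1−k²)/(1−k⁴)^(2/3) = 0.7936.
Mass saving = 1 − 0.7936 = 20.6 %.

20.6 %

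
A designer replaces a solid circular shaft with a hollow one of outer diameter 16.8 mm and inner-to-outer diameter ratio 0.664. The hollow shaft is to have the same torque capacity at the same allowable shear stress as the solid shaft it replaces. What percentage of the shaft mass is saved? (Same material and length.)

35.4 %

Equal τ_max and T ⇒ the solid shaft needs d_s³ = d_o³(1−k⁴), so d_s = 16.8·(1−0.664⁴)^(1/3) = 15.63 mm.
Area ratio A_h/A_s = d_o²(1−k²)/d_s² = (1−k²)/(1−k⁴)^(2/3) = 0.6458.
Mass saving = 1 − 0.6458 = 35.4 %.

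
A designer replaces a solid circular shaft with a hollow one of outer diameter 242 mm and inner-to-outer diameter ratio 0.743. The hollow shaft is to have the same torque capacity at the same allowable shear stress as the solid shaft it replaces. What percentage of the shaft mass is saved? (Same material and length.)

Equal τ_max and T ⇒ the solid shaft needs d_s³ = d_o³(1−k⁴), so d_s = 242·(1−0.743⁴)^(1/3) = 214.4 mm.
Area ratio A_h/A_s = d_o²(1−k²)/d_s² = (1−k²)/(1−k⁴)^(2/3) = 0.5708.
Mass saving = 1 − 0.5708 = 42.9 %.

42.9 %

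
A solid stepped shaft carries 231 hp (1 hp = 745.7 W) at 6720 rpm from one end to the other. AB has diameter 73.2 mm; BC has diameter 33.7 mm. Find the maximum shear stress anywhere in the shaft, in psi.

4720 psi

ω = 2π·6720/60 = 703.7 rad/s, so T = P/ω = 231×745.7 / 703.7 = 244.8 N·m.
Under the same torque, τ_max = 16T/(πd³) is largest where d is smallest — segment BC (d = 33.7 mm).
τ_max = 16·244.8/(π·(0.0337)³) = 3.257×10^7 Pa.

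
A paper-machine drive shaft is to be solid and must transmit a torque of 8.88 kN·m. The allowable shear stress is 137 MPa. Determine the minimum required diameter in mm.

For a solid shaft τ_max = 16T/(πd³), so d = (16T/(π τ_allow))^(1/3) = (16·8880/(π·1.37×10^8))^(1/3) = 0.06911 m.

69.1 mm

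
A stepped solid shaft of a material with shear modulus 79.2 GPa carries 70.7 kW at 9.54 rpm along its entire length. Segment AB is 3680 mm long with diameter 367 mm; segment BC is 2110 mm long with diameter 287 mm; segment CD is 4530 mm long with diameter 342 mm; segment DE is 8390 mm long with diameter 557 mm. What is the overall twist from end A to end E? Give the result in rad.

ω = 2π·9.54/60 = 0.9990 rad/s, so T = P/ω = 70.7×10³ / 0.9990 = 70770 N·m.
J_AB = π(0.367)⁴/32 = 1.78×10^-3 m⁴; J_BC = π(0.287)⁴/32 = 6.66×10^-4 m⁴; J_CD = π(0.342)⁴/32 = 1.34×10^-3 m⁴; J_DE = π(0.557)⁴/32 = 9.45×10^-3 m⁴.
θ = (T/G)·Σ L_i/J_i = (70770/79.2×10⁹)·(3.68/1.78×10^-3 + 2.11/6.66×10^-4 + 4.53/1.34×10^-3 + 8.39/9.45×10^-3) = 8.484×10^-3 rad.

0.00848 rad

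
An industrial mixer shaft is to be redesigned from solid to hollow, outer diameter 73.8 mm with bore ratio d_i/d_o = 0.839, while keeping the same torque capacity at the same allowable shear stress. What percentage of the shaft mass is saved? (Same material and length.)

53.3 %

Equal τ_max and T ⇒ the solid shaft needs d_s³ = d_o³(1−k⁴), so d_s = 73.8·(1−0.839⁴)^(1/3) = 58.75 mm.
Area ratio A_h/A_s = d_o²(1−k²)/d_s² = (1−k²)/(1−k⁴)^(2/3) = 0.4672.
Mass saving = 1 − 0.4672 = 53.3 %.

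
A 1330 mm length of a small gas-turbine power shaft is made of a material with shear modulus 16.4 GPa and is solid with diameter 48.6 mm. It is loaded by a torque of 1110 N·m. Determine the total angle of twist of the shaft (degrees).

J = πd⁴/32 = π(0.0486)⁴/32 = 5.477×10^-7 m⁴.
θ = T·L/(G·J) = 1110 × 1.33 / (16.4×10⁹ × 5.477×10^-7) = 0.1644 rad.

9.42°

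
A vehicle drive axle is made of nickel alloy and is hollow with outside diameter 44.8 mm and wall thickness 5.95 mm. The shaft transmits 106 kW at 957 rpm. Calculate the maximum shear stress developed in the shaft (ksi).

ω = 2π·957/60 = 100.2 rad/s, so T = P/ω = 106×10³ / 100.2 = 1058 N·m.
J = π(d_o⁴ − d_i⁴)/32 = π(0.0448⁴ − 0.0329⁴)/32 = 2.804×10^-7 m⁴.
τ_max = T·r/J = 1058 × 0.0224 / 2.804×10^-7 = 8.448×10^7 Pa.

12.3 ksi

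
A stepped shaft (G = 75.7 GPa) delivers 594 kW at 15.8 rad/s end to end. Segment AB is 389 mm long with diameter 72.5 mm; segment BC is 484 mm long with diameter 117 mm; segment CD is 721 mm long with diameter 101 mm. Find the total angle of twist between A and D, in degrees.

ω = 15.8 rad/s, so T = P/ω = 594×10³ / 15.80 = 37590 N·m.
J_AB = π(0.0725)⁴/32 = 2.71×10^-6 m⁴; J_BC = π(0.117)⁴/32 = 1.84×10^-5 m⁴; J_CD = π(0.101)⁴/32 = 1.02×10^-5 m⁴.
θ = (T/G)·Σ L_i/J_i = (37590/75.7×10⁹)·(0.389/2.71×10^-6 + 0.484/1.84×10^-5 + 0.721/1.02×10^-5) = 0.1193 rad.

6.84°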